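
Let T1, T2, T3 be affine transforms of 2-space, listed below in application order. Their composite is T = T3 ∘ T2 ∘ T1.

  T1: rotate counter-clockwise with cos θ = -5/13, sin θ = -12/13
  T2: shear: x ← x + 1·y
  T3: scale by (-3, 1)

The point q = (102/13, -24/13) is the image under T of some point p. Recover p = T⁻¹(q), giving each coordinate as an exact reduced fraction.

T1 = [-5/13 12/13 0; -12/13 -5/13 0; 0 0 1]
T2·T1 = [-17/13 7/13 0; -12/13 -5/13 0; 0 0 1]
T3·…·T1 = [51/13 -21/13 0; -12/13 -5/13 0; 0 0 1]
det M = -3; M⁻¹ = [5/39 -7/13 0; -4/13 -17/13 0; 0 0 1]
M⁻¹ · (102/13, -24/13)ᵀ = (2, 0)ᵀ

p = (2, 0)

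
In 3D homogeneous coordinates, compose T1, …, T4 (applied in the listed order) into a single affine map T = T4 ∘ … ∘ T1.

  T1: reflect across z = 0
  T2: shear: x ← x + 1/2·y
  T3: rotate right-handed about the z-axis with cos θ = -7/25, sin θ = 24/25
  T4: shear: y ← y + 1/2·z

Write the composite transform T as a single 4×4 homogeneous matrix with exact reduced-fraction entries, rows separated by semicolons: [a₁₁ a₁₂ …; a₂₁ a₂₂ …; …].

T = [-7/25 -11/10 0 0; 24/25 1/5 -1/2 0; 0 0 -1 0; 0 0 0 1]

T1 = [1 0 0 0; 0 1 0 0; 0 0 -1 0; 0 0 0 1]
T2·T1 = [1 1/2 0 0; 0 1 0 0; 0 0 -1 0; 0 0 0 1]
T3·…·T1 = [-7/25 -11/10 0 0; 24/25 1/5 0 0; 0 0 -1 0; 0 0 0 1]
T4·…·T1 = [-7/25 -11/10 0 0; 24/25 1/5 -1/2 0; 0 0 -1 0; 0 0 0 1]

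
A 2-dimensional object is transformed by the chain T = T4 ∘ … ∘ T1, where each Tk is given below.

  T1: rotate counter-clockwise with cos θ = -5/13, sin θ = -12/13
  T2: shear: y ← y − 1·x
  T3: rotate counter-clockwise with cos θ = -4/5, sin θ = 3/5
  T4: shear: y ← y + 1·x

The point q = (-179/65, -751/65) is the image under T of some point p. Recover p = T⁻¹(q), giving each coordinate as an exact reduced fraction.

T1 = [-5/13 12/13 0; -12/13 -5/13 0; 0 0 1]
T2·T1 = [-5/13 12/13 0; -7/13 -17/13 0; 0 0 1]
T3·…·T1 = [41/65 3/65 0; 1/5 8/5 0; 0 0 1]
T4·…·T1 = [41/65 3/65 0; 54/65 107/65 0; 0 0 1]
det M = 1; M⁻¹ = [107/65 -3/65 0; -54/65 41/65 0; 0 0 1]
M⁻¹ · (-179/65, -751/65)ᵀ = (-4, -5)ᵀ

p = (-4, -5)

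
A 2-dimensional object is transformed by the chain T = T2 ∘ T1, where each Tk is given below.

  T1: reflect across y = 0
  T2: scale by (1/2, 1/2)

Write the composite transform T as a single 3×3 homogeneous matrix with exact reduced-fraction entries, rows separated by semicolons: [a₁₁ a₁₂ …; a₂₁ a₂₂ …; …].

T1 = [1 0 0; 0 -1 0; 0 0 1]
T2·T1 = [1/2 0 0; 0 -1/2 0; 0 0 1]

T = [1/2 0 0; 0 -1/2 0; 0 0 1]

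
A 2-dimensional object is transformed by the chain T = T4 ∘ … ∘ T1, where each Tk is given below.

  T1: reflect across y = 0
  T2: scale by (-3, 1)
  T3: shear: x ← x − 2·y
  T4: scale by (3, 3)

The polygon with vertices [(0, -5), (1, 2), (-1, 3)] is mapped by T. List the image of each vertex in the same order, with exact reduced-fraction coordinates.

T1 reflect across y = 0: (0, -5) → (0, 5); (1, 2) → (1, -2); (-1, 3) → (-1, -3)
T2 scale by (-3, 1): (0, 5) → (0, 5); (1, -2) → (-3, -2); (-1, -3) → (3, -3)
T3 shear: x ← x − 2·y: (0, 5) → (-10, 5); (-3, -2) → (1, -2); (3, -3) → (9, -3)
T4 scale by (3, 3): (-10, 5) → (-30, 15); (1, -2) → (3, -6); (9, -3) → (27, -9)

image vertices: (-30, 15), (3, -6), (27, -9)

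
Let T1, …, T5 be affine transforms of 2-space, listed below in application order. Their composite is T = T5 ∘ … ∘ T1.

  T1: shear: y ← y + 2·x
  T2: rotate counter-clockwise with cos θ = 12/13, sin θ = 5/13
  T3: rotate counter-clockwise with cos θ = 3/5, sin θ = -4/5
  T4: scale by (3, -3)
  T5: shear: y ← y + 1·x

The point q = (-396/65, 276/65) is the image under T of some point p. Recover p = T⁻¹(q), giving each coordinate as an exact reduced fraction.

T1 = [1 0 0; 2 1 0; 0 0 1]
T2·T1 = [2/13 -5/13 0; 29/13 12/13 0; 0 0 1]
T3·…·T1 = [122/65 33/65 0; 79/65 56/65 0; 0 0 1]
T4·…·T1 = [366/65 99/65 0; -237/65 -168/65 0; 0 0 1]
T5·…·T1 = [366/65 99/65 0; 129/65 -69/65 0; 0 0 1]
det M = -9; M⁻¹ = [23/195 11/65 0; 43/195 -122/195 0; 0 0 1]
M⁻¹ · (-396/65, 276/65)ᵀ = (0, -4)ᵀ

p = (0, -4)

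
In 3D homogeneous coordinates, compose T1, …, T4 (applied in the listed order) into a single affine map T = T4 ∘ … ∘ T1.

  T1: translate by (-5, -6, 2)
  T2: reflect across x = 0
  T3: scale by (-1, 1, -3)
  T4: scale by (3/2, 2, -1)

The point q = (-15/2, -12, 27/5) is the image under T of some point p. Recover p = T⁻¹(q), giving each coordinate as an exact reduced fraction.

p = (0, 0, -1/5)

T1 = [1 0 0 -5; 0 1 0 -6; 0 0 1 2; 0 0 0 1]
T2·T1 = [-1 0 0 5; 0 1 0 -6; 0 0 1 2; 0 0 0 1]
T3·…·T1 = [1 0 0 -5; 0 1 0 -6; 0 0 -3 -6; 0 0 0 1]
T4·…·T1 = [3/2 0 0 -15/2; 0 2 0 -12; 0 0 3 6; 0 0 0 1]
det M = 9; M⁻¹ = [2/3 0 0 5; 0 1/2 0 6; 0 0 1/3 -2; 0 0 0 1]
M⁻¹ · (-15/2, -12, 27/5)ᵀ = (0, 0, -1/5)ᵀ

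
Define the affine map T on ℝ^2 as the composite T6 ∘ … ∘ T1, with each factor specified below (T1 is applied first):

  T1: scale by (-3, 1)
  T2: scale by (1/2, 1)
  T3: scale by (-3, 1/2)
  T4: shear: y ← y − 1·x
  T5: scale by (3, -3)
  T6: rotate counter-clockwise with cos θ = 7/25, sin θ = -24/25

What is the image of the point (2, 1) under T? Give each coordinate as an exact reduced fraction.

T1 scale by (-3, 1): (2, 1) → (-6, 1)
T2 scale by (1/2, 1): (-6, 1) → (-3, 1)
T3 scale by (-3, 1/2): (-3, 1) → (9, 1/2)
T4 shear: y ← y − 1·x: (9, 1/2) → (9, -17/2)
T5 scale by (3, -3): (9, -17/2) → (27, 51/2)
T6 rotate counter-clockwise with cos θ = 7/25, sin θ = -24/25: (27, 51/2) → (801/25, -939/50)

T(p) = (801/25, -939/50)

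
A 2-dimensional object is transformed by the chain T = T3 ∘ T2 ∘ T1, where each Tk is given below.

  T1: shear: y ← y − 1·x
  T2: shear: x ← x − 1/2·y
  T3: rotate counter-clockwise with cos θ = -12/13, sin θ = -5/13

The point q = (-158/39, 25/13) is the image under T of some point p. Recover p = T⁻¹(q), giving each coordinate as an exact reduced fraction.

T1 = [1 0 0; -1 1 0; 0 0 1]
T2·T1 = [3/2 -1/2 0; -1 1 0; 0 0 1]
T3·…·T1 = [-23/13 11/13 0; 9/26 -19/26 0; 0 0 1]
det M = 1; M⁻¹ = [-19/26 -11/13 0; -9/26 -23/13 0; 0 0 1]
M⁻¹ · (-158/39, 25/13)ᵀ = (4/3, -2)ᵀ

p = (4/3, -2)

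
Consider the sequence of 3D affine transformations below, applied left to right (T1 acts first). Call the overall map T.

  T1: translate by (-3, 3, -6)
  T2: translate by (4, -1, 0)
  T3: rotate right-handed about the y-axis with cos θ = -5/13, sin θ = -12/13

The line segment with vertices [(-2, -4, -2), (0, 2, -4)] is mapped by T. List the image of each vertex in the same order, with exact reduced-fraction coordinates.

image vertices: (101/13, -2, 28/13), (115/13, 4, 62/13)

T1 translate by (-3, 3, -6): (-2, -4, -2) → (-5, -1, -8); (0, 2, -4) → (-3, 5, -10)
T2 translate by (4, -1, 0): (-5, -1, -8) → (-1, -2, -8); (-3, 5, -10) → (1, 4, -10)
T3 rotate right-handed about the y-axis with cos θ = -5/13, sin θ = -12/13: (-1, -2, -8) → (101/13, -2, 28/13); (1, 4, -10) → (115/13, 4, 62/13)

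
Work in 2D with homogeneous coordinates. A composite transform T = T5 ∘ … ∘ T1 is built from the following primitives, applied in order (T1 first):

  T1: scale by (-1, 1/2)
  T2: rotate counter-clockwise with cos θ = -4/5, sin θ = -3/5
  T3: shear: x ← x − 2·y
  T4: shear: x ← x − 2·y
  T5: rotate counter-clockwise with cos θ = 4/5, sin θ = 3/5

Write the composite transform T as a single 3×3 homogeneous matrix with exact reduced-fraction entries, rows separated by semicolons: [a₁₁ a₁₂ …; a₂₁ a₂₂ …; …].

T = [-41/25 44/25 0; -12/25 41/50 0; 0 0 1]

T1 = [-1 0 0; 0 1/2 0; 0 0 1]
T2·T1 = [4/5 3/10 0; 3/5 -2/5 0; 0 0 1]
T3·…·T1 = [-2/5 11/10 0; 3/5 -2/5 0; 0 0 1]
T4·…·T1 = [-8/5 19/10 0; 3/5 -2/5 0; 0 0 1]
T5·…·T1 = [-41/25 44/25 0; -12/25 41/50 0; 0 0 1]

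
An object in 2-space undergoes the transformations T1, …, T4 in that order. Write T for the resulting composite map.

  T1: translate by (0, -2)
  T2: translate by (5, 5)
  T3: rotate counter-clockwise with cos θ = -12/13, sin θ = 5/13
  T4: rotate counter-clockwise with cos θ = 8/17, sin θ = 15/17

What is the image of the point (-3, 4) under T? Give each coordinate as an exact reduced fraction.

T1 translate by (0, -2): (-3, 4) → (-3, 2)
T2 translate by (5, 5): (-3, 2) → (2, 7)
T3 rotate counter-clockwise with cos θ = -12/13, sin θ = 5/13: (2, 7) → (-59/13, -74/13)
T4 rotate counter-clockwise with cos θ = 8/17, sin θ = 15/17: (-59/13, -74/13) → (638/221, -1477/221)

T(p) = (638/221, -1477/221)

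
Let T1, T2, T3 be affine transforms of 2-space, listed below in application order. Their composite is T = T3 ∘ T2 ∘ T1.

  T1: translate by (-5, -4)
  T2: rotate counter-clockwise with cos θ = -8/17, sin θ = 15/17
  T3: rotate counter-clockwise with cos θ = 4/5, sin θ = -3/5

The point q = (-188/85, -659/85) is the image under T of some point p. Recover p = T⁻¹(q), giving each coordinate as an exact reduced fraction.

T1 = [1 0 -5; 0 1 -4; 0 0 1]
T2·T1 = [-8/17 -15/17 100/17; 15/17 -8/17 -43/17; 0 0 1]
T3·…·T1 = [13/85 -84/85 271/85; 84/85 13/85 -472/85; 0 0 1]
det M = 1; M⁻¹ = [13/85 84/85 5; -84/85 13/85 4; 0 0 1]
M⁻¹ · (-188/85, -659/85)ᵀ = (-3, 5)ᵀ

p = (-3, 5)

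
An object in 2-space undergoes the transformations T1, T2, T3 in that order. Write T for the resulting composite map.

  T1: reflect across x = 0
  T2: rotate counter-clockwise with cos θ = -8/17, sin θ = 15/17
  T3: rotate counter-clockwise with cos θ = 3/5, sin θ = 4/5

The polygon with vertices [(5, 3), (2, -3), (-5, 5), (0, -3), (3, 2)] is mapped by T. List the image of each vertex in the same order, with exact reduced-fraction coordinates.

T1 reflect across x = 0: (5, 3) → (-5, 3); (2, -3) → (-2, -3); (-5, 5) → (5, 5); (0, -3) → (0, -3); (3, 2) → (-3, 2)
T2 rotate counter-clockwise with cos θ = -8/17, sin θ = 15/17: (-5, 3) → (-5/17, -99/17); (-2, -3) → (61/17, -6/17); (5, 5) → (-115/17, 35/17); (0, -3) → (45/17, 24/17); (-3, 2) → (-6/17, -61/17)
T3 rotate counter-clockwise with cos θ = 3/5, sin θ = 4/5: (-5/17, -99/17) → (381/85, -317/85); (61/17, -6/17) → (207/85, 226/85); (-115/17, 35/17) → (-97/17, -71/17); (45/17, 24/17) → (39/85, 252/85); (-6/17, -61/17) → (226/85, -207/85)

image vertices: (381/85, -317/85), (207/85, 226/85), (-97/17, -71/17), (39/85, 252/85), (226/85, -207/85)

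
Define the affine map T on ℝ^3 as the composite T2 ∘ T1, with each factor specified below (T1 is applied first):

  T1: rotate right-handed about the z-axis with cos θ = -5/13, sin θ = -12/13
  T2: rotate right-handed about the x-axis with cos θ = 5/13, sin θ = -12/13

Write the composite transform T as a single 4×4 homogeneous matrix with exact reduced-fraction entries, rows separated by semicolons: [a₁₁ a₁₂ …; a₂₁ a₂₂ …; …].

T = [-5/13 12/13 0 0; -60/169 -25/169 12/13 0; 144/169 60/169 5/13 0; 0 0 0 1]

T1 = [-5/13 12/13 0 0; -12/13 -5/13 0 0; 0 0 1 0; 0 0 0 1]
T2·T1 = [-5/13 12/13 0 0; -60/169 -25/169 12/13 0; 144/169 60/169 5/13 0; 0 0 0 1]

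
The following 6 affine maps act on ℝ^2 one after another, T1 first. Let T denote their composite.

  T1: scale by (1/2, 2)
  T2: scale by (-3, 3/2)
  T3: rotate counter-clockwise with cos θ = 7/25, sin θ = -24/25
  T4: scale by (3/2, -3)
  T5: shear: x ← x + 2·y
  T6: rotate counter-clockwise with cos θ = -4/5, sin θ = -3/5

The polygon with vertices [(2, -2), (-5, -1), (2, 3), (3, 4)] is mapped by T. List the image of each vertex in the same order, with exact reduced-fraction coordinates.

image vertices: (288/25, 657/50), (-2898/125, -23769/500), (171/25, 1269/50), (1341/125, 18423/500)

T1 scale by (1/2, 2): (2, -2) → (1, -4); (-5, -1) → (-5/2, -2); (2, 3) → (1, 6); (3, 4) → (3/2, 8)
T2 scale by (-3, 3/2): (1, -4) → (-3, -6); (-5/2, -2) → (15/2, -3); (1, 6) → (-3, 9); (3/2, 8) → (-9/2, 12)
T3 rotate counter-clockwise with cos θ = 7/25, sin θ = -24/25: (-3, -6) → (-33/5, 6/5); (15/2, -3) → (-39/50, -201/25); (-3, 9) → (39/5, 27/5); (-9/2, 12) → (513/50, 192/25)
T4 scale by (3/2, -3): (-33/5, 6/5) → (-99/10, -18/5); (-39/50, -201/25) → (-117/100, 603/25); (39/5, 27/5) → (117/10, -81/5); (513/50, 192/25) → (1539/100, -576/25)
T5 shear: x ← x + 2·y: (-99/10, -18/5) → (-171/10, -18/5); (-117/100, 603/25) → (4707/100, 603/25); (117/10, -81/5) → (-207/10, -81/5); (1539/100, -576/25) → (-3069/100, -576/25)
T6 rotate counter-clockwise with cos θ = -4/5, sin θ = -3/5: (-171/10, -18/5) → (288/25, 657/50); (4707/100, 603/25) → (-2898/125, -23769/500); (-207/10, -81/5) → (171/25, 1269/50); (-3069/100, -576/25) → (1341/125, 18423/500)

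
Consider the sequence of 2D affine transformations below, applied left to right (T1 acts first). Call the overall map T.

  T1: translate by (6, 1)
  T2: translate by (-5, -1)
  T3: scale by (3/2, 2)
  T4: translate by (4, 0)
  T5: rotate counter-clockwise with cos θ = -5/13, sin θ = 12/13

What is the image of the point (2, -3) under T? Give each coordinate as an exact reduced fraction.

T(p) = (59/26, 132/13)

T1 translate by (6, 1): (2, -3) → (8, -2)
T2 translate by (-5, -1): (8, -2) → (3, -3)
T3 scale by (3/2, 2): (3, -3) → (9/2, -6)
T4 translate by (4, 0): (9/2, -6) → (17/2, -6)
T5 rotate counter-clockwise with cos θ = -5/13, sin θ = 12/13: (17/2, -6) → (59/26, 132/13)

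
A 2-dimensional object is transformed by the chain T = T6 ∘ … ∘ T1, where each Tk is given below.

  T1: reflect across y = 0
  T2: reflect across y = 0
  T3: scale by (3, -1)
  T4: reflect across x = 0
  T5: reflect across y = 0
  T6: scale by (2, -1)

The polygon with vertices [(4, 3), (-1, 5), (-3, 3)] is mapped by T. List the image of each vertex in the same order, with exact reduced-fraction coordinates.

image vertices: (-24, -3), (6, -5), (18, -3)

T1 reflect across y = 0: (4, 3) → (4, -3); (-1, 5) → (-1, -5); (-3, 3) → (-3, -3)
T2 reflect across y = 0: (4, -3) → (4, 3); (-1, -5) → (-1, 5); (-3, -3) → (-3, 3)
T3 scale by (3, -1): (4, 3) → (12, -3); (-1, 5) → (-3, -5); (-3, 3) → (-9, -3)
T4 reflect across x = 0: (12, -3) → (-12, -3); (-3, -5) → (3, -5); (-9, -3) → (9, -3)
T5 reflect across y = 0: (-12, -3) → (-12, 3); (3, -5) → (3, 5); (9, -3) → (9, 3)
T6 scale by (2, -1): (-12, 3) → (-24, -3); (3, 5) → (6, -5); (9, 3) → (18, -3)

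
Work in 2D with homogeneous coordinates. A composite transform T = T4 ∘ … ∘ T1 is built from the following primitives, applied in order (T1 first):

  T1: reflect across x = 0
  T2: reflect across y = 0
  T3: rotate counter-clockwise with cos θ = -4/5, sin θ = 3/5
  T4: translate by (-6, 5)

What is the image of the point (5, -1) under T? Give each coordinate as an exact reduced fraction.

T(p) = (-13/5, 6/5)

T1 reflect across x = 0: (5, -1) → (-5, -1)
T2 reflect across y = 0: (-5, -1) → (-5, 1)
T3 rotate counter-clockwise with cos θ = -4/5, sin θ = 3/5: (-5, 1) → (17/5, -19/5)
T4 translate by (-6, 5): (17/5, -19/5) → (-13/5, 6/5)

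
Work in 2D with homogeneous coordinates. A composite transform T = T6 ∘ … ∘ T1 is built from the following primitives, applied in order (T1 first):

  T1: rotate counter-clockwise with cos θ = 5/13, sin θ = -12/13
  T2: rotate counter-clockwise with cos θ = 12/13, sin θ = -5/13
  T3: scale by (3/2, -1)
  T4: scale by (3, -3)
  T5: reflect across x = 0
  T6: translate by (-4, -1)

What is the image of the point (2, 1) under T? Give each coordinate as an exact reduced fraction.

T1 rotate counter-clockwise with cos θ = 5/13, sin θ = -12/13: (2, 1) → (22/13, -19/13)
T2 rotate counter-clockwise with cos θ = 12/13, sin θ = -5/13: (22/13, -19/13) → (1, -2)
T3 scale by (3/2, -1): (1, -2) → (3/2, 2)
T4 scale by (3, -3): (3/2, 2) → (9/2, -6)
T5 reflect across x = 0: (9/2, -6) → (-9/2, -6)
T6 translate by (-4, -1): (-9/2, -6) → (-17/2, -7)

T(p) = (-17/2, -7)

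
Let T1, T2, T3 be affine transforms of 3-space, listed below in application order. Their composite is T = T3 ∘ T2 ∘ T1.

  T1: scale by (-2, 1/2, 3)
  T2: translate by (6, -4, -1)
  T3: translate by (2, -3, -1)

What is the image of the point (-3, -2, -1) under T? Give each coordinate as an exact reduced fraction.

T1 scale by (-2, 1/2, 3): (-3, -2, -1) → (6, -1, -3)
T2 translate by (6, -4, -1): (6, -1, -3) → (12, -5, -4)
T3 translate by (2, -3, -1): (12, -5, -4) → (14, -8, -5)

T(p) = (14, -8, -5)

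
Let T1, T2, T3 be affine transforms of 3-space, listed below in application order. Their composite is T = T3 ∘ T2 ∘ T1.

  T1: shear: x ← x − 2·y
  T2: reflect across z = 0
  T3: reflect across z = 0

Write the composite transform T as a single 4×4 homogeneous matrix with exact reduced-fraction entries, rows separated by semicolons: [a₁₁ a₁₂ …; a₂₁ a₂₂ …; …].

T1 = [1 -2 0 0; 0 1 0 0; 0 0 1 0; 0 0 0 1]
T2·T1 = [1 -2 0 0; 0 1 0 0; 0 0 -1 0; 0 0 0 1]
T3·…·T1 = [1 -2 0 0; 0 1 0 0; 0 0 1 0; 0 0 0 1]

T = [1 -2 0 0; 0 1 0 0; 0 0 1 0; 0 0 0 1]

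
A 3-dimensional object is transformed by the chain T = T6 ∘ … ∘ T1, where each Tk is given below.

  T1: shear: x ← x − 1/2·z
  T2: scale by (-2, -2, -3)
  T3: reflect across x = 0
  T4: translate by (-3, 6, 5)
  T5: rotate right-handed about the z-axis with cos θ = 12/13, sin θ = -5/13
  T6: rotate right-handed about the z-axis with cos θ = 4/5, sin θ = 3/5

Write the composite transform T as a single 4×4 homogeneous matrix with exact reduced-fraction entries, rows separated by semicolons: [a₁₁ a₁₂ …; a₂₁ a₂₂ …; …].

T = [126/65 32/65 -63/65 -57/13; 32/65 -126/65 -16/65 66/13; 0 0 -3 5; 0 0 0 1]

T1 = [1 0 -1/2 0; 0 1 0 0; 0 0 1 0; 0 0 0 1]
T2·T1 = [-2 0 1 0; 0 -2 0 0; 0 0 -3 0; 0 0 0 1]
T3·…·T1 = [2 0 -1 0; 0 -2 0 0; 0 0 -3 0; 0 0 0 1]
T4·…·T1 = [2 0 -1 -3; 0 -2 0 6; 0 0 -3 5; 0 0 0 1]
T5·…·T1 = [24/13 -10/13 -12/13 -6/13; -10/13 -24/13 5/13 87/13; 0 0 -3 5; 0 0 0 1]
T6·…·T1 = [126/65 32/65 -63/65 -57/13; 32/65 -126/65 -16/65 66/13; 0 0 -3 5; 0 0 0 1]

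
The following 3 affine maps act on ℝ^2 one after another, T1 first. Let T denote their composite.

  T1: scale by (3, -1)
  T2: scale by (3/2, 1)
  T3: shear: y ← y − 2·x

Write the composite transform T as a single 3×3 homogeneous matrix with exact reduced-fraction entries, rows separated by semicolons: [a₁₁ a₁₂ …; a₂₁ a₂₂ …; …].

T = [9/2 0 0; -9 -1 0; 0 0 1]

T1 = [3 0 0; 0 -1 0; 0 0 1]
T2·T1 = [9/2 0 0; 0 -1 0; 0 0 1]
T3·…·T1 = [9/2 0 0; -9 -1 0; 0 0 1]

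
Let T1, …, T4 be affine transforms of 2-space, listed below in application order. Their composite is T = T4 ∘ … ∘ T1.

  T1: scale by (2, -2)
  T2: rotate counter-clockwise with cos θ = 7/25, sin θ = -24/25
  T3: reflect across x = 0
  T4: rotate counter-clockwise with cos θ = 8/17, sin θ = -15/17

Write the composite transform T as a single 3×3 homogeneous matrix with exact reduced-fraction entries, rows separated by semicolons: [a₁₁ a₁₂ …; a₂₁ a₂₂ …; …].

T1 = [2 0 0; 0 -2 0; 0 0 1]
T2·T1 = [14/25 -48/25 0; -48/25 -14/25 0; 0 0 1]
T3·…·T1 = [-14/25 48/25 0; -48/25 -14/25 0; 0 0 1]
T4·…·T1 = [-832/425 174/425 0; -174/425 -832/425 0; 0 0 1]

T = [-832/425 174/425 0; -174/425 -832/425 0; 0 0 1]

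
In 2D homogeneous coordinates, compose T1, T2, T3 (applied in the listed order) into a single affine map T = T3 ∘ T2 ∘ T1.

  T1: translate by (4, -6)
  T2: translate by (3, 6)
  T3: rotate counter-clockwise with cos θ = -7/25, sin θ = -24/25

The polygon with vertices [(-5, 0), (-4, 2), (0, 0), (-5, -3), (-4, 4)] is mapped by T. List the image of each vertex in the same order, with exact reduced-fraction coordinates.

T1 translate by (4, -6): (-5, 0) → (-1, -6); (-4, 2) → (0, -4); (0, 0) → (4, -6); (-5, -3) → (-1, -9); (-4, 4) → (0, -2)
T2 translate by (3, 6): (-1, -6) → (2, 0); (0, -4) → (3, 2); (4, -6) → (7, 0); (-1, -9) → (2, -3); (0, -2) → (3, 4)
T3 rotate counter-clockwise with cos θ = -7/25, sin θ = -24/25: (2, 0) → (-14/25, -48/25); (3, 2) → (27/25, -86/25); (7, 0) → (-49/25, -168/25); (2, -3) → (-86/25, -27/25); (3, 4) → (3, -4)

image vertices: (-14/25, -48/25), (27/25, -86/25), (-49/25, -168/25), (-86/25, -27/25), (3, -4)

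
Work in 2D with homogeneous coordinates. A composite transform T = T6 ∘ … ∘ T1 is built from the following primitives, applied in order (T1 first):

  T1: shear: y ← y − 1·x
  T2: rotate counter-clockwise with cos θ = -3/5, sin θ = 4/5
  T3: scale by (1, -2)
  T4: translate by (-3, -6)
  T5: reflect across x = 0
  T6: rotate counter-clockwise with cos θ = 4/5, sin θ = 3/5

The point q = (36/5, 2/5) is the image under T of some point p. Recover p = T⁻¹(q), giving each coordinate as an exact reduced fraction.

T1 = [1 0 0; -1 1 0; 0 0 1]
T2·T1 = [1/5 -4/5 0; 7/5 -3/5 0; 0 0 1]
T3·…·T1 = [1/5 -4/5 0; -14/5 6/5 0; 0 0 1]
T4·…·T1 = [1/5 -4/5 -3; -14/5 6/5 -6; 0 0 1]
T5·…·T1 = [-1/5 4/5 3; -14/5 6/5 -6; 0 0 1]
T6·…·T1 = [38/25 -2/25 6; -59/25 36/25 -3; 0 0 1]
det M = 2; M⁻¹ = [18/25 1/25 -21/5; 59/50 19/25 -24/5; 0 0 1]
M⁻¹ · (36/5, 2/5)ᵀ = (1, 4)ᵀ

p = (1, 4)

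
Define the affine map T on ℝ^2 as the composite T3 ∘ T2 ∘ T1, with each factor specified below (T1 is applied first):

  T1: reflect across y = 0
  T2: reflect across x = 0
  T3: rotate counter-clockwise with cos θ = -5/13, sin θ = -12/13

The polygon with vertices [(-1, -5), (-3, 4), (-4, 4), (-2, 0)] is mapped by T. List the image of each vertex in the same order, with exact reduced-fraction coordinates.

image vertices: (55/13, -37/13), (-63/13, -16/13), (-68/13, -28/13), (-10/13, -24/13)

T1 reflect across y = 0: (-1, -5) → (-1, 5); (-3, 4) → (-3, -4); (-4, 4) → (-4, -4); (-2, 0) → (-2, 0)
T2 reflect across x = 0: (-1, 5) → (1, 5); (-3, -4) → (3, -4); (-4, -4) → (4, -4); (-2, 0) → (2, 0)
T3 rotate counter-clockwise with cos θ = -5/13, sin θ = -12/13: (1, 5) → (55/13, -37/13); (3, -4) → (-63/13, -16/13); (4, -4) → (-68/13, -28/13); (2, 0) → (-10/13, -24/13)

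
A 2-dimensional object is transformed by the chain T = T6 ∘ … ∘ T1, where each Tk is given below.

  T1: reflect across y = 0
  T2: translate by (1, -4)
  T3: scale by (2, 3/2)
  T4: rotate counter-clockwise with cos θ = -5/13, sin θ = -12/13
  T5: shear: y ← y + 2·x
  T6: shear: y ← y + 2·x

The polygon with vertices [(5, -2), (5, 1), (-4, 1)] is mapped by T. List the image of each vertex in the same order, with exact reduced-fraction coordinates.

image vertices: (-96/13, -513/13), (-150/13, -1413/26), (-60/13, -261/26)

T1 reflect across y = 0: (5, -2) → (5, 2); (5, 1) → (5, -1); (-4, 1) → (-4, -1)
T2 translate by (1, -4): (5, 2) → (6, -2); (5, -1) → (6, -5); (-4, -1) → (-3, -5)
T3 scale by (2, 3/2): (6, -2) → (12, -3); (6, -5) → (12, -15/2); (-3, -5) → (-6, -15/2)
T4 rotate counter-clockwise with cos θ = -5/13, sin θ = -12/13: (12, -3) → (-96/13, -129/13); (12, -15/2) → (-150/13, -213/26); (-6, -15/2) → (-60/13, 219/26)
T5 shear: y ← y + 2·x: (-96/13, -129/13) → (-96/13, -321/13); (-150/13, -213/26) → (-150/13, -813/26); (-60/13, 219/26) → (-60/13, -21/26)
T6 shear: y ← y + 2·x: (-96/13, -321/13) → (-96/13, -513/13); (-150/13, -813/26) → (-150/13, -1413/26); (-60/13, -21/26) → (-60/13, -261/26)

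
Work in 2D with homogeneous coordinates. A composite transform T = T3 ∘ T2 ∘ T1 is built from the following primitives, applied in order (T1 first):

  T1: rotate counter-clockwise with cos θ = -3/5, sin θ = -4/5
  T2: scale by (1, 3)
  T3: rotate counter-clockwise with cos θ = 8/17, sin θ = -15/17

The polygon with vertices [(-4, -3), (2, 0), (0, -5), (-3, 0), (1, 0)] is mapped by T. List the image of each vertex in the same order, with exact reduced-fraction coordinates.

T1 rotate counter-clockwise with cos θ = -3/5, sin θ = -4/5: (-4, -3) → (0, 5); (2, 0) → (-6/5, -8/5); (0, -5) → (-4, 3); (-3, 0) → (9/5, 12/5); (1, 0) → (-3/5, -4/5)
T2 scale by (1, 3): (0, 5) → (0, 15); (-6/5, -8/5) → (-6/5, -24/5); (-4, 3) → (-4, 9); (9/5, 12/5) → (9/5, 36/5); (-3/5, -4/5) → (-3/5, -12/5)
T3 rotate counter-clockwise with cos θ = 8/17, sin θ = -15/17: (0, 15) → (225/17, 120/17); (-6/5, -24/5) → (-24/5, -6/5); (-4, 9) → (103/17, 132/17); (9/5, 36/5) → (36/5, 9/5); (-3/5, -12/5) → (-12/5, -3/5)

image vertices: (225/17, 120/17), (-24/5, -6/5), (103/17, 132/17), (36/5, 9/5), (-12/5, -3/5)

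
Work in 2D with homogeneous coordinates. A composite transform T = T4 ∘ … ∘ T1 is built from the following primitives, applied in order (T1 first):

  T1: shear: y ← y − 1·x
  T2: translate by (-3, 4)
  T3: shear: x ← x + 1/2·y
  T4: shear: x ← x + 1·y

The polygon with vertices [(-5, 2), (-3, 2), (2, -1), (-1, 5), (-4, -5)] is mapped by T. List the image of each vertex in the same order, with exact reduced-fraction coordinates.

T1 shear: y ← y − 1·x: (-5, 2) → (-5, 7); (-3, 2) → (-3, 5); (2, -1) → (2, -3); (-1, 5) → (-1, 6); (-4, -5) → (-4, -1)
T2 translate by (-3, 4): (-5, 7) → (-8, 11); (-3, 5) → (-6, 9); (2, -3) → (-1, 1); (-1, 6) → (-4, 10); (-4, -1) → (-7, 3)
T3 shear: x ← x + 1/2·y: (-8, 11) → (-5/2, 11); (-6, 9) → (-3/2, 9); (-1, 1) → (-1/2, 1); (-4, 10) → (1, 10); (-7, 3) → (-11/2, 3)
T4 shear: x ← x + 1·y: (-5/2, 11) → (17/2, 11); (-3/2, 9) → (15/2, 9); (-1/2, 1) → (1/2, 1); (1, 10) → (11, 10); (-11/2, 3) → (-5/2, 3)

image vertices: (17/2, 11), (15/2, 9), (1/2, 1), (11, 10), (-5/2, 3)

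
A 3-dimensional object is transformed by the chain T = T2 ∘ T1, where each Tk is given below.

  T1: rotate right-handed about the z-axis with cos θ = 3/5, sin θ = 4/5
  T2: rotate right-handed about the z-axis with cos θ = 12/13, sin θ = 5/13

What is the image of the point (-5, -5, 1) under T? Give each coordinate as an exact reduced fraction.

T(p) = (47/13, -79/13, 1)

T1 rotate right-handed about the z-axis with cos θ = 3/5, sin θ = 4/5: (-5, -5, 1) → (1, -7, 1)
T2 rotate right-handed about the z-axis with cos θ = 12/13, sin θ = 5/13: (1, -7, 1) → (47/13, -79/13, 1)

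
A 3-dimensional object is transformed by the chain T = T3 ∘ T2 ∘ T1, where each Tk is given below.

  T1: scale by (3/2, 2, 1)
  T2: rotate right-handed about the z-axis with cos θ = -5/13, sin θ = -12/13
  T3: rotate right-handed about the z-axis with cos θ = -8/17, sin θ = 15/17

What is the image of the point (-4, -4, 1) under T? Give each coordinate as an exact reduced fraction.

T1 scale by (3/2, 2, 1): (-4, -4, 1) → (-6, -8, 1)
T2 rotate right-handed about the z-axis with cos θ = -5/13, sin θ = -12/13: (-6, -8, 1) → (-66/13, 112/13, 1)
T3 rotate right-handed about the z-axis with cos θ = -8/17, sin θ = 15/17: (-66/13, 112/13, 1) → (-1152/221, -1886/221, 1)

T(p) = (-1152/221, -1886/221, 1)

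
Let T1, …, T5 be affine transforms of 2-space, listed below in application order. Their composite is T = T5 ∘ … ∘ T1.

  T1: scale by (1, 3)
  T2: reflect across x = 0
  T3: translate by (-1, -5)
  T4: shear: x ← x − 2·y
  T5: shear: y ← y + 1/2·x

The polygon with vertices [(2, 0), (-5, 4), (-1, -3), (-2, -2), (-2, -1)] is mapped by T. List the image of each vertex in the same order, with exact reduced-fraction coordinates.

image vertices: (7, -3/2), (-10, 2), (28, 0), (23, 1/2), (17, 1/2)

T1 scale by (1, 3): (2, 0) → (2, 0); (-5, 4) → (-5, 12); (-1, -3) → (-1, -9); (-2, -2) → (-2, -6); (-2, -1) → (-2, -3)
T2 reflect across x = 0: (2, 0) → (-2, 0); (-5, 12) → (5, 12); (-1, -9) → (1, -9); (-2, -6) → (2, -6); (-2, -3) → (2, -3)
T3 translate by (-1, -5): (-2, 0) → (-3, -5); (5, 12) → (4, 7); (1, -9) → (0, -14); (2, -6) → (1, -11); (2, -3) → (1, -8)
T4 shear: x ← x − 2·y: (-3, -5) → (7, -5); (4, 7) → (-10, 7); (0, -14) → (28, -14); (1, -11) → (23, -11); (1, -8) → (17, -8)
T5 shear: y ← y + 1/2·x: (7, -5) → (7, -3/2); (-10, 7) → (-10, 2); (28, -14) → (28, 0); (23, -11) → (23, 1/2); (17, -8) → (17, 1/2)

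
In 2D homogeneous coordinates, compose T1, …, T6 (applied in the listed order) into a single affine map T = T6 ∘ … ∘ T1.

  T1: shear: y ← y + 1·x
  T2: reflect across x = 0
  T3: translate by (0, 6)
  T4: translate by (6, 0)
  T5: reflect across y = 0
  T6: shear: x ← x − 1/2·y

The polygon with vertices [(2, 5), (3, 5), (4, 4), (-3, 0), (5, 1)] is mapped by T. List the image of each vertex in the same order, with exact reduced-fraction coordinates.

T1 shear: y ← y + 1·x: (2, 5) → (2, 7); (3, 5) → (3, 8); (4, 4) → (4, 8); (-3, 0) → (-3, -3); (5, 1) → (5, 6)
T2 reflect across x = 0: (2, 7) → (-2, 7); (3, 8) → (-3, 8); (4, 8) → (-4, 8); (-3, -3) → (3, -3); (5, 6) → (-5, 6)
T3 translate by (0, 6): (-2, 7) → (-2, 13); (-3, 8) → (-3, 14); (-4, 8) → (-4, 14); (3, -3) → (3, 3); (-5, 6) → (-5, 12)
T4 translate by (6, 0): (-2, 13) → (4, 13); (-3, 14) → (3, 14); (-4, 14) → (2, 14); (3, 3) → (9, 3); (-5, 12) → (1, 12)
T5 reflect across y = 0: (4, 13) → (4, -13); (3, 14) → (3, -14); (2, 14) → (2, -14); (9, 3) → (9, -3); (1, 12) → (1, -12)
T6 shear: x ← x − 1/2·y: (4, -13) → (21/2, -13); (3, -14) → (10, -14); (2, -14) → (9, -14); (9, -3) → (21/2, -3); (1, -12) → (7, -12)

image vertices: (21/2, -13), (10, -14), (9, -14), (21/2, -3), (7, -12)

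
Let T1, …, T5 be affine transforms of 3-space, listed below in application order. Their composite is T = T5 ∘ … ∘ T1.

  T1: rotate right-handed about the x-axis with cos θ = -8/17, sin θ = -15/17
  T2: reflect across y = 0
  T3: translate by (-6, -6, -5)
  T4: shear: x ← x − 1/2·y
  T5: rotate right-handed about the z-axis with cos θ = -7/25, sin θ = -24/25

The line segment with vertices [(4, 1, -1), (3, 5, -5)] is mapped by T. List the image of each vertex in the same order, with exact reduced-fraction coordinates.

image vertices: (-3869/850, 421/425, -92/17), (1429/850, 1289/425, -120/17)

T1 rotate right-handed about the x-axis with cos θ = -8/17, sin θ = -15/17: (4, 1, -1) → (4, -23/17, -7/17); (3, 5, -5) → (3, -115/17, -35/17)
T2 reflect across y = 0: (4, -23/17, -7/17) → (4, 23/17, -7/17); (3, -115/17, -35/17) → (3, 115/17, -35/17)
T3 translate by (-6, -6, -5): (4, 23/17, -7/17) → (-2, -79/17, -92/17); (3, 115/17, -35/17) → (-3, 13/17, -120/17)
T4 shear: x ← x − 1/2·y: (-2, -79/17, -92/17) → (11/34, -79/17, -92/17); (-3, 13/17, -120/17) → (-115/34, 13/17, -120/17)
T5 rotate right-handed about the z-axis with cos θ = -7/25, sin θ = -24/25: (11/34, -79/17, -92/17) → (-3869/850, 421/425, -92/17); (-115/34, 13/17, -120/17) → (1429/850, 1289/425, -120/17)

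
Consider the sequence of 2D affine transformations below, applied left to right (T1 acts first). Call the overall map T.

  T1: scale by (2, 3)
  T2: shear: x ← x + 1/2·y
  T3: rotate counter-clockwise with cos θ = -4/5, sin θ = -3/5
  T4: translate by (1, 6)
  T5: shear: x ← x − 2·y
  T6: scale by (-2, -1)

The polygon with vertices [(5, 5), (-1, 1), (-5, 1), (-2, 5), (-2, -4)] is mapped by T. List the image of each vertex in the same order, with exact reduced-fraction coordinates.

T1 scale by (2, 3): (5, 5) → (10, 15); (-1, 1) → (-2, 3); (-5, 1) → (-10, 3); (-2, 5) → (-4, 15); (-2, -4) → (-4, -12)
T2 shear: x ← x + 1/2·y: (10, 15) → (35/2, 15); (-2, 3) → (-1/2, 3); (-10, 3) → (-17/2, 3); (-4, 15) → (7/2, 15); (-4, -12) → (-10, -12)
T3 rotate counter-clockwise with cos θ = -4/5, sin θ = -3/5: (35/2, 15) → (-5, -45/2); (-1/2, 3) → (11/5, -21/10); (-17/2, 3) → (43/5, 27/10); (7/2, 15) → (31/5, -141/10); (-10, -12) → (4/5, 78/5)
T4 translate by (1, 6): (-5, -45/2) → (-4, -33/2); (11/5, -21/10) → (16/5, 39/10); (43/5, 27/10) → (48/5, 87/10); (31/5, -141/10) → (36/5, -81/10); (4/5, 78/5) → (9/5, 108/5)
T5 shear: x ← x − 2·y: (-4, -33/2) → (29, -33/2); (16/5, 39/10) → (-23/5, 39/10); (48/5, 87/10) → (-39/5, 87/10); (36/5, -81/10) → (117/5, -81/10); (9/5, 108/5) → (-207/5, 108/5)
T6 scale by (-2, -1): (29, -33/2) → (-58, 33/2); (-23/5, 39/10) → (46/5, -39/10); (-39/5, 87/10) → (78/5, -87/10); (117/5, -81/10) → (-234/5, 81/10); (-207/5, 108/5) → (414/5, -108/5)

image vertices: (-58, 33/2), (46/5, -39/10), (78/5, -87/10), (-234/5, 81/10), (414/5, -108/5)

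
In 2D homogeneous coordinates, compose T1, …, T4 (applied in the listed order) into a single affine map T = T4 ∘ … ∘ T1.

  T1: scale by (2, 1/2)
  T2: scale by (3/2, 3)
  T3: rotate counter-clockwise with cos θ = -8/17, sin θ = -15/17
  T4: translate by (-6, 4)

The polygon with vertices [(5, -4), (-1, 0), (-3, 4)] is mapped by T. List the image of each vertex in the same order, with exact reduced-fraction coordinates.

image vertices: (-312/17, -109/17), (-78/17, 113/17), (60/17, 155/17)

T1 scale by (2, 1/2): (5, -4) → (10, -2); (-1, 0) → (-2, 0); (-3, 4) → (-6, 2)
T2 scale by (3/2, 3): (10, -2) → (15, -6); (-2, 0) → (-3, 0); (-6, 2) → (-9, 6)
T3 rotate counter-clockwise with cos θ = -8/17, sin θ = -15/17: (15, -6) → (-210/17, -177/17); (-3, 0) → (24/17, 45/17); (-9, 6) → (162/17, 87/17)
T4 translate by (-6, 4): (-210/17, -177/17) → (-312/17, -109/17); (24/17, 45/17) → (-78/17, 113/17); (162/17, 87/17) → (60/17, 155/17)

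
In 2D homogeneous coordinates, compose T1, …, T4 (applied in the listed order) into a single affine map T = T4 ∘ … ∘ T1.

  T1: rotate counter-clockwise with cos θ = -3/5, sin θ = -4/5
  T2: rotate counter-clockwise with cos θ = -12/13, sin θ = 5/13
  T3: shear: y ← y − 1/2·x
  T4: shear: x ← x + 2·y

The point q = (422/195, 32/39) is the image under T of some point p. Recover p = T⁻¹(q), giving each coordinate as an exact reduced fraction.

T1 = [-3/5 4/5 0; -4/5 -3/5 0; 0 0 1]
T2·T1 = [56/65 -33/65 0; 33/65 56/65 0; 0 0 1]
T3·…·T1 = [56/65 -33/65 0; 1/13 29/26 0; 0 0 1]
T4·…·T1 = [66/65 112/65 0; 1/13 29/26 0; 0 0 1]
det M = 1; M⁻¹ = [29/26 -112/65 0; -1/13 66/65 0; 0 0 1]
M⁻¹ · (422/195, 32/39)ᵀ = (1, 2/3)ᵀ

p = (1, 2/3)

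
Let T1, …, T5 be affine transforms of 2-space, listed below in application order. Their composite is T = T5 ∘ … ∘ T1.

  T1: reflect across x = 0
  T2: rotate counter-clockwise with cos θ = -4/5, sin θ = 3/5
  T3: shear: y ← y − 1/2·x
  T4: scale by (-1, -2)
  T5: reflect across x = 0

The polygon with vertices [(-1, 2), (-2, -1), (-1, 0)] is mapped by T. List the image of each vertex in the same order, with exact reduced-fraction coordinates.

image vertices: (-2, 0), (-1, -5), (-4/5, -2)

T1 reflect across x = 0: (-1, 2) → (1, 2); (-2, -1) → (2, -1); (-1, 0) → (1, 0)
T2 rotate counter-clockwise with cos θ = -4/5, sin θ = 3/5: (1, 2) → (-2, -1); (2, -1) → (-1, 2); (1, 0) → (-4/5, 3/5)
T3 shear: y ← y − 1/2·x: (-2, -1) → (-2, 0); (-1, 2) → (-1, 5/2); (-4/5, 3/5) → (-4/5, 1)
T4 scale by (-1, -2): (-2, 0) → (2, 0); (-1, 5/2) → (1, -5); (-4/5, 1) → (4/5, -2)
T5 reflect across x = 0: (2, 0) → (-2, 0); (1, -5) → (-1, -5); (4/5, -2) → (-4/5, -2)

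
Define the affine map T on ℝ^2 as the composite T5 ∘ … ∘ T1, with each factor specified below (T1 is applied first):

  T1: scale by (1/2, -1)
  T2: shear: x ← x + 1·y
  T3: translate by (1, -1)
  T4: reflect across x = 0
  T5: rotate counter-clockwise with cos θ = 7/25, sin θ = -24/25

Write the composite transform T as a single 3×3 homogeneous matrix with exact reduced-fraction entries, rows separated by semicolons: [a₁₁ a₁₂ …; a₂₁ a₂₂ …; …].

T = [-7/50 -17/25 -31/25; 12/25 -31/25 17/25; 0 0 1]

T1 = [1/2 0 0; 0 -1 0; 0 0 1]
T2·T1 = [1/2 -1 0; 0 -1 0; 0 0 1]
T3·…·T1 = [1/2 -1 1; 0 -1 -1; 0 0 1]
T4·…·T1 = [-1/2 1 -1; 0 -1 -1; 0 0 1]
T5·…·T1 = [-7/50 -17/25 -31/25; 12/25 -31/25 17/25; 0 0 1]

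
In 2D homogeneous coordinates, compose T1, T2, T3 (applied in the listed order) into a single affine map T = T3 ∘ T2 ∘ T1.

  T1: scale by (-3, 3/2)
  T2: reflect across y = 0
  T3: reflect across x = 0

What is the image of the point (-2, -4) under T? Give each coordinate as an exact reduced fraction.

T1 scale by (-3, 3/2): (-2, -4) → (6, -6)
T2 reflect across y = 0: (6, -6) → (6, 6)
T3 reflect across x = 0: (6, 6) → (-6, 6)

T(p) = (-6, 6)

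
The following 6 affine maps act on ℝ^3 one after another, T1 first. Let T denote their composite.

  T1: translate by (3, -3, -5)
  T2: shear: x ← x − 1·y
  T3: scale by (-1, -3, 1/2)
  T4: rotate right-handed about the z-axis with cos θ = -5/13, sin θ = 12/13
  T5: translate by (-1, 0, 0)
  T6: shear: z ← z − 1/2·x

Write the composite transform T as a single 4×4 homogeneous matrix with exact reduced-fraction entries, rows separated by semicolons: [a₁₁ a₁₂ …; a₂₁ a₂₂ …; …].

T1 = [1 0 0 3; 0 1 0 -3; 0 0 1 -5; 0 0 0 1]
T2·T1 = [1 -1 0 6; 0 1 0 -3; 0 0 1 -5; 0 0 0 1]
T3·…·T1 = [-1 1 0 -6; 0 -3 0 9; 0 0 1/2 -5/2; 0 0 0 1]
T4·…·T1 = [5/13 31/13 0 -6; -12/13 27/13 0 -9; 0 0 1/2 -5/2; 0 0 0 1]
T5·…·T1 = [5/13 31/13 0 -7; -12/13 27/13 0 -9; 0 0 1/2 -5/2; 0 0 0 1]
T6·…·T1 = [5/13 31/13 0 -7; -12/13 27/13 0 -9; -5/26 -31/26 1/2 1; 0 0 0 1]

T = [5/13 31/13 0 -7; -12/13 27/13 0 -9; -5/26 -31/26 1/2 1; 0 0 0 1]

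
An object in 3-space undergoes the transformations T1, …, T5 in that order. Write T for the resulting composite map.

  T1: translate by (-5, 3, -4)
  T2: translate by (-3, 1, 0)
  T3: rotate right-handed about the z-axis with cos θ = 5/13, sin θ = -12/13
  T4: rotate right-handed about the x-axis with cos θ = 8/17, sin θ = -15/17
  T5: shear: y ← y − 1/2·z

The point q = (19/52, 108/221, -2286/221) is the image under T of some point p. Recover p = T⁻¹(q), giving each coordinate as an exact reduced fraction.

p = (7/4, -1, -5)

T1 = [1 0 0 -5; 0 1 0 3; 0 0 1 -4; 0 0 0 1]
T2·T1 = [1 0 0 -8; 0 1 0 4; 0 0 1 -4; 0 0 0 1]
T3·…·T1 = [5/13 12/13 0 8/13; -12/13 5/13 0 116/13; 0 0 1 -4; 0 0 0 1]
T4·…·T1 = [5/13 12/13 0 8/13; -96/221 40/221 15/17 148/221; 180/221 -75/221 8/17 -2156/221; 0 0 0 1]
T5·…·T1 = [5/13 12/13 0 8/13; -186/221 155/442 11/17 1226/221; 180/221 -75/221 8/17 -2156/221; 0 0 0 1]
det M = 1; M⁻¹ = [5/13 -96/221 132/221 8; 12/13 40/221 -55/221 -4; 0 15/17 31/34 4; 0 0 0 1]
M⁻¹ · (19/52, 108/221, -2286/221)ᵀ = (7/4, -1, -5)ᵀ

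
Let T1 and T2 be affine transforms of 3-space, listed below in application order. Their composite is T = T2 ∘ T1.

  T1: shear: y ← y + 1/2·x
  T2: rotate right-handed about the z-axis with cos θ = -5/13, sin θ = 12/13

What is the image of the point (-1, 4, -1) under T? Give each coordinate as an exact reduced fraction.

T(p) = (-37/13, -59/26, -1)

T1 shear: y ← y + 1/2·x: (-1, 4, -1) → (-1, 7/2, -1)
T2 rotate right-handed about the z-axis with cos θ = -5/13, sin θ = 12/13: (-1, 7/2, -1) → (-37/13, -59/26, -1)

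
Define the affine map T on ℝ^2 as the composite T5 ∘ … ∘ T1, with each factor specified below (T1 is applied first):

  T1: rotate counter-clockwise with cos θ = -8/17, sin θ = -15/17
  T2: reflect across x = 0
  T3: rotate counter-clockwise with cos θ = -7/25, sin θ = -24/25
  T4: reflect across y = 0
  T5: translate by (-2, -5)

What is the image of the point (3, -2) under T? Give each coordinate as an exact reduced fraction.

T1 rotate counter-clockwise with cos θ = -8/17, sin θ = -15/17: (3, -2) → (-54/17, -29/17)
T2 reflect across x = 0: (-54/17, -29/17) → (54/17, -29/17)
T3 rotate counter-clockwise with cos θ = -7/25, sin θ = -24/25: (54/17, -29/17) → (-1074/425, -1093/425)
T4 reflect across y = 0: (-1074/425, -1093/425) → (-1074/425, 1093/425)
T5 translate by (-2, -5): (-1074/425, 1093/425) → (-1924/425, -1032/425)

T(p) = (-1924/425, -1032/425)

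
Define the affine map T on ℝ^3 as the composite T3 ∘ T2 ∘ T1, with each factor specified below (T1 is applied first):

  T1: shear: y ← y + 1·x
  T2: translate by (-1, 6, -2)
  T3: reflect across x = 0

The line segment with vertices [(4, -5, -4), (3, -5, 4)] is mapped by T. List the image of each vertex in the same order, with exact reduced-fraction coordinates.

image vertices: (-3, 5, -6), (-2, 4, 2)

T1 shear: y ← y + 1·x: (4, -5, -4) → (4, -1, -4); (3, -5, 4) → (3, -2, 4)
T2 translate by (-1, 6, -2): (4, -1, -4) → (3, 5, -6); (3, -2, 4) → (2, 4, 2)
T3 reflect across x = 0: (3, 5, -6) → (-3, 5, -6); (2, 4, 2) → (-2, 4, 2)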